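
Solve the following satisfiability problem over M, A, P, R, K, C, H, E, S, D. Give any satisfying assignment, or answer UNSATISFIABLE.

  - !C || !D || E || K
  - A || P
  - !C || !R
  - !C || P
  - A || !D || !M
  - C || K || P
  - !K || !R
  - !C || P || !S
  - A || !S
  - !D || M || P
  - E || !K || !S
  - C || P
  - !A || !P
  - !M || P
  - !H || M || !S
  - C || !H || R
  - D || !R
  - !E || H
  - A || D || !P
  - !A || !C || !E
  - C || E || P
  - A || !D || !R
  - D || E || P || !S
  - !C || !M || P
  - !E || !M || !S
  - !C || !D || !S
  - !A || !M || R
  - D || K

M: False, A: False, P: True, R: False, K: False, C: False, H: False, E: False, S: False, D: True

Set M = False.
Set A = False.
  then (A || P) forces P = True.
  then (A || !S) forces S = False.
  then (A || D || !P) forces D = True.
  then (A || !D || !R) forces R = False.
Set K = False.
Set C = False.
  then (C || !H || R) forces H = False.
  then (!E || H) forces E = False.
All clauses satisfied.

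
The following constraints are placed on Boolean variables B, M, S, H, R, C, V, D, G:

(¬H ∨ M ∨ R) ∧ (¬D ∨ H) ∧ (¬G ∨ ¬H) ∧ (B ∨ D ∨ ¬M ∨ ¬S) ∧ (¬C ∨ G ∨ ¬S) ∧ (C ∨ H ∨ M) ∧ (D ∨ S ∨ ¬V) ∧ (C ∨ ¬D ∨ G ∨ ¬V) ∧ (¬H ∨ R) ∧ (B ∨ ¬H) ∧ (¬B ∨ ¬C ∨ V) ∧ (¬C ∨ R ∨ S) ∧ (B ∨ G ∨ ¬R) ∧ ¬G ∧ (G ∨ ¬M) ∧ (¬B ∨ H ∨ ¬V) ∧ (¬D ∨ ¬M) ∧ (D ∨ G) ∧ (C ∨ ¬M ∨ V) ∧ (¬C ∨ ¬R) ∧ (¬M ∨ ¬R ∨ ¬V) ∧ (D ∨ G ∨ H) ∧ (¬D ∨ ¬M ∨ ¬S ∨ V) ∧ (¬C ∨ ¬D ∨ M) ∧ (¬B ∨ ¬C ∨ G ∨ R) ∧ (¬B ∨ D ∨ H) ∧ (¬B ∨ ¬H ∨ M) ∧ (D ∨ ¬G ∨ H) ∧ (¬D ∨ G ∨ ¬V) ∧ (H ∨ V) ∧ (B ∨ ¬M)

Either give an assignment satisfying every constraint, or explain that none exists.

The formula is unsatisfiable.

Case G = True:
  Clause (¬G) is falsified — contradiction.
Case G = False:
  (G ∨ ¬M) forces M = False.
  (D ∨ G) forces D = True.
  (¬D ∨ H) forces H = True.
  (¬H ∨ M ∨ R) forces R = True.
  (B ∨ ¬H) forces B = True.
  Clause (¬B ∨ ¬H ∨ M) is falsified — contradiction.
Both cases fail, so the formula is unsatisfiable.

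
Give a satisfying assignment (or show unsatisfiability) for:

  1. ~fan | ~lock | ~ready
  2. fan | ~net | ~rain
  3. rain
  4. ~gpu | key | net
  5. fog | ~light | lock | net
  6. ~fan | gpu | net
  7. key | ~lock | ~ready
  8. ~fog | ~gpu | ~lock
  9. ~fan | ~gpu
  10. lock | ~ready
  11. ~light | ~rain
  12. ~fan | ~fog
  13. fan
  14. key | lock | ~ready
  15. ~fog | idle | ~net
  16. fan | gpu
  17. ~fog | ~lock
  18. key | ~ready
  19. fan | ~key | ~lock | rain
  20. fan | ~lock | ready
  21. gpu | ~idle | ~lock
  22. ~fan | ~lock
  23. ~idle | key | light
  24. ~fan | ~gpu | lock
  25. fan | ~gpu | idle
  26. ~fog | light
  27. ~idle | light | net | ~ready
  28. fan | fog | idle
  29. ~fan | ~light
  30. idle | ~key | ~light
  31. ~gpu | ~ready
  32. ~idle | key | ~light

Unit clause (rain) forces rain = True.
In (~light | ~rain) only ~light is left, so light = False.
Unit clause (fan) forces fan = True.
In (~fan | ~lock) only ~lock is left, so lock = False.
In (~fan | ~gpu | lock) only ~gpu is left, so gpu = False.
In (~fog | light) only ~fog is left, so fog = False.
In (~fan | gpu | net) only net is left, so net = True.
In (lock | ~ready) only ~ready is left, so ready = False.
Set idle = True.
  then (~idle | key | light) forces key = True.
All clauses satisfied.

ready: False; idle: True; fog: False; lock: False; rain: True; key: True; light: False; net: True; gpu: False; fan: True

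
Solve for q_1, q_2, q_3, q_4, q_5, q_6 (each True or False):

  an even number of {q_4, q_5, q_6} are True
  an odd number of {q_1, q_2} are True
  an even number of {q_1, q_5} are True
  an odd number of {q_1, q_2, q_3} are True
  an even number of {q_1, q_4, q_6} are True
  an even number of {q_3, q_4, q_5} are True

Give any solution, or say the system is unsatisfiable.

q_1 = False; q_2 = True; q_3 = False; q_4 = False; q_5 = False; q_6 = False

{q_4, q_5, q_6}: 0 true → even ✓
{q_1, q_2}: 1 true → odd ✓
{q_1, q_5}: 0 true → even ✓
{q_1, q_2, q_3}: 1 true → odd ✓
{q_1, q_4, q_6}: 0 true → even ✓
{q_3, q_4, q_5}: 0 true → even ✓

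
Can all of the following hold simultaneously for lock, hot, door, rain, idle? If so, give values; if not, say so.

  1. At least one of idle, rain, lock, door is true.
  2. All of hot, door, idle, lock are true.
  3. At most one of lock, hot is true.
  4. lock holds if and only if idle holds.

Unsatisfiable

Case lock = True:
  (2) forces hot = True.
  Constraint (3) is violated (lock=T, hot=T) — contradiction.
Case lock = False:
  Constraint (2) is violated (lock=F) — contradiction.
Both cases fail — unsatisfiable.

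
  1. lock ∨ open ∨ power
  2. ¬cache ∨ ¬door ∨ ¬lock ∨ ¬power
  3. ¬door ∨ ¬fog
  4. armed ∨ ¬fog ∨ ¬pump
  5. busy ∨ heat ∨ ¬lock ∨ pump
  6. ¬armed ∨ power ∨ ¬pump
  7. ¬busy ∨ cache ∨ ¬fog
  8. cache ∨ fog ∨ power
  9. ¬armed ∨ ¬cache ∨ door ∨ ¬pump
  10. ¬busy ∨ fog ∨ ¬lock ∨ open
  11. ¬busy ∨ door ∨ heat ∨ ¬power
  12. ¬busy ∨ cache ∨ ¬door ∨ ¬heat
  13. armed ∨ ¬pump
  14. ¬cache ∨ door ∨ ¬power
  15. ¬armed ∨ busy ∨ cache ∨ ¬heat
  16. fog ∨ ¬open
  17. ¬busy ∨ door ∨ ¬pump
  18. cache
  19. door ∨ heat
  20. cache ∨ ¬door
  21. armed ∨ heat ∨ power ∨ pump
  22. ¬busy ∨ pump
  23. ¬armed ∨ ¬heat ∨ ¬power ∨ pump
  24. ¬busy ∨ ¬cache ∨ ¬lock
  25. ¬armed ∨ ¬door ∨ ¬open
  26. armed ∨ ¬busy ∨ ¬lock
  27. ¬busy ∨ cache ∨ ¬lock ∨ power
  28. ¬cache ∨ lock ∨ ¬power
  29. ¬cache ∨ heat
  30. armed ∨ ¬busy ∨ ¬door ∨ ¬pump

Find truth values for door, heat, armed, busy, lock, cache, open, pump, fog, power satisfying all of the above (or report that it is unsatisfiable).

Unit clause (cache) forces cache = True.
In (¬cache ∨ heat) only heat is left, so heat = True.
Set door = True.
  then (¬door ∨ ¬fog) forces fog = False.
  then (fog ∨ ¬open) forces open = False.
Set armed = True.
Try busy = True:
  (¬busy ∨ fog ∨ ¬lock ∨ open) forces lock = False.
  (lock ∨ open ∨ power) forces power = True.
  clause (¬cache ∨ lock ∨ ¬power) is falsified — backtrack.
So busy = False.
Set lock = True.
  then (¬cache ∨ ¬door ∨ ¬lock ∨ ¬power) forces power = False.
  then (¬armed ∨ power ∨ ¬pump) forces pump = False.
All clauses satisfied.

door = True, heat = True, armed = True, busy = False, lock = True, cache = True, open = False, pump = False, fog = False, power = False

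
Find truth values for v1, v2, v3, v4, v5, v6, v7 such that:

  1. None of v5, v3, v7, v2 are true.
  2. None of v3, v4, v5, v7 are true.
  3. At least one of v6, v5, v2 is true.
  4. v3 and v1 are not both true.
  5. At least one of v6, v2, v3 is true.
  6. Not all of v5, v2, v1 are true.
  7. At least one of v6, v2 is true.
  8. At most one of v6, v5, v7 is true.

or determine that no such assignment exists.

v1 = False; v2 = False; v3 = False; v4 = False; v5 = False; v6 = True; v7 = False

  (1) {v5, v3, v7, v2}: 0 true — none ✓
  (2) {v3, v4, v5, v7}: 0 true — none ✓
  (3) {v6, v5, v2}: 1 true — at least one ✓
  (4) v3=F, v1=F — not both ✓
  (5) {v6, v2, v3}: 1 true — at least one ✓
  (6) {v5, v2, v1}: 0/3 true — not all ✓
  (7) {v6, v2}: 1 true — at least one ✓
  (8) {v6, v5, v7}: 1 true — at most one ✓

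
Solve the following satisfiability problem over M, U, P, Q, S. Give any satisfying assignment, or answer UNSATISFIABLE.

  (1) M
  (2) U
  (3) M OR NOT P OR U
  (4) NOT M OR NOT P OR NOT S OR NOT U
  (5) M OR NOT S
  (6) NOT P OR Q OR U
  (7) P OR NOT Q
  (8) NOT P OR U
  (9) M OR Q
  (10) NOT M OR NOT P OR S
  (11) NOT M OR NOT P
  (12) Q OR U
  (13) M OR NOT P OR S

M = True; U = True; P = False; Q = False; S = True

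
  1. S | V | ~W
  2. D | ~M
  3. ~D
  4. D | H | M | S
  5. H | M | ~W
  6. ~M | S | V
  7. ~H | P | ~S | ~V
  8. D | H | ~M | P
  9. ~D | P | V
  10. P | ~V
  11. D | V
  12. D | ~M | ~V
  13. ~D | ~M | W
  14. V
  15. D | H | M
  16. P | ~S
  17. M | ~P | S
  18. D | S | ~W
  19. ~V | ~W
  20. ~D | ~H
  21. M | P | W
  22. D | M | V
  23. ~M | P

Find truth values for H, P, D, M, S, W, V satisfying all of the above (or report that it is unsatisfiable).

H = True, P = True, D = False, M = False, S = True, W = False, V = True

Unit clause (~D) forces D = False.
In (D | V) only V is left, so V = True.
In (D | ~M | ~V) only ~M is left, so M = False.
In (D | H | M) only H is left, so H = True.
In (~V | ~W) only ~W is left, so W = False.
In (M | P | W) only P is left, so P = True.
In (M | ~P | S) only S is left, so S = True.
All clauses satisfied.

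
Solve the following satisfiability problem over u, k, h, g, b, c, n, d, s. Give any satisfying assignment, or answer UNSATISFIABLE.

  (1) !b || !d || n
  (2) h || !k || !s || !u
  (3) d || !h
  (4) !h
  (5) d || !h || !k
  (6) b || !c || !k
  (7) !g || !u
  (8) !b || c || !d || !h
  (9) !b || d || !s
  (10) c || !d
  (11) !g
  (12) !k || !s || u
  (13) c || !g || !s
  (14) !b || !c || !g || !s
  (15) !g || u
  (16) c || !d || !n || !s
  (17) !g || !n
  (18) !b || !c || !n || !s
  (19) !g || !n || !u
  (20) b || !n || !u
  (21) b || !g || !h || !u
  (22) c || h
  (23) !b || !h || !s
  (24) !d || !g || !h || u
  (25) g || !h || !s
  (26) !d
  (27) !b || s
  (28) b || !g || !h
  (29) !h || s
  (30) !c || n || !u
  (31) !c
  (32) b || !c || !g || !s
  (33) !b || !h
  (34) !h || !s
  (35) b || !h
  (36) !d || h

Unsatisfiable

Case c = True:
  Clause (!c) is falsified — contradiction.
Case c = False:
  (!h) forces h = False.
  Clause (c || h) is falsified — contradiction.
Both cases fail, so the formula is unsatisfiable.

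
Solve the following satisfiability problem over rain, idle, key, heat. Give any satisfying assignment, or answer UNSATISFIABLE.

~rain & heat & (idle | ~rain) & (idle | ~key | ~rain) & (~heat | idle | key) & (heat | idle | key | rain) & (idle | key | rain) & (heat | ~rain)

Unit clause (~rain) forces rain = False.
Unit clause (heat) forces heat = True.
Set idle = True.
Set key = True.
All clauses satisfied.

rain: False, idle: True, key: True, heat: True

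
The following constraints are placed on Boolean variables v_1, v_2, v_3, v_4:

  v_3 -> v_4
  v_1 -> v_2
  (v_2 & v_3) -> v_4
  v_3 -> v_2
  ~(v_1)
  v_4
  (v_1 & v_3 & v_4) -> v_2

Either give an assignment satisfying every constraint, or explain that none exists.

v_1: False, v_2: False, v_3: False, v_4: True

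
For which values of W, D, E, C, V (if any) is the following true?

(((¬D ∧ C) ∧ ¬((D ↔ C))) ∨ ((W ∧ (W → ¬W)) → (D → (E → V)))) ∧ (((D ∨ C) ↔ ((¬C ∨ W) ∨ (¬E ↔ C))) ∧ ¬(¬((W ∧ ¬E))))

W = True; D = True; E = False; C = False; V = False

  ((¬D ∧ C) ∧ ¬((D ↔ C))) ∨ ((W ∧ (W → ¬W)) → (D → (E → V))) = True
    (¬D ∧ C) ∧ ¬((D ↔ C)) = False
      ¬D ∧ C = False
        ¬D = False
      ¬((D ↔ C)) = True
        D ↔ C = False
    (W ∧ (W → ¬W)) → (D → (E → V)) = True
      W ∧ (W → ¬W) = False
        W → ¬W = False
          ¬W = False
      D → (E → V) = True
        E → V = True
  ((D ∨ C) ↔ ((¬C ∨ W) ∨ (¬E ↔ C))) ∧ ¬(¬((W ∧ ¬E))) = True
    (D ∨ C) ↔ ((¬C ∨ W) ∨ (¬E ↔ C)) = True
      D ∨ C = True
      (¬C ∨ W) ∨ (¬E ↔ C) = True
        ¬C ∨ W = True
          ¬C = True
        ¬E ↔ C = False
          ¬E = True
    ¬(¬((W ∧ ¬E))) = True
      ¬((W ∧ ¬E)) = False
        W ∧ ¬E = True
          ¬E = True
Both conjuncts True, so the formula holds.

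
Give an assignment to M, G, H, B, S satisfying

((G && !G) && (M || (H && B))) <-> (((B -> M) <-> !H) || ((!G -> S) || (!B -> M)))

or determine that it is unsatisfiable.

M: False, G: False, H: True, B: False, S: False

  ((G && !G) && (M || (H && B))) <-> (((B -> M) <-> !H) || ((!G -> S) || (!B -> M))) = True
    (G && !G) && (M || (H && B)) = False
      G && !G = False
        !G = True
      M || (H && B) = False
        H && B = False
    ((B -> M) <-> !H) || ((!G -> S) || (!B -> M)) = False
      (B -> M) <-> !H = False
        B -> M = True
        !H = False
      (!G -> S) || (!B -> M) = False
        !G -> S = False
          !G = True
        !B -> M = False
          !B = True
The formula evaluates to True.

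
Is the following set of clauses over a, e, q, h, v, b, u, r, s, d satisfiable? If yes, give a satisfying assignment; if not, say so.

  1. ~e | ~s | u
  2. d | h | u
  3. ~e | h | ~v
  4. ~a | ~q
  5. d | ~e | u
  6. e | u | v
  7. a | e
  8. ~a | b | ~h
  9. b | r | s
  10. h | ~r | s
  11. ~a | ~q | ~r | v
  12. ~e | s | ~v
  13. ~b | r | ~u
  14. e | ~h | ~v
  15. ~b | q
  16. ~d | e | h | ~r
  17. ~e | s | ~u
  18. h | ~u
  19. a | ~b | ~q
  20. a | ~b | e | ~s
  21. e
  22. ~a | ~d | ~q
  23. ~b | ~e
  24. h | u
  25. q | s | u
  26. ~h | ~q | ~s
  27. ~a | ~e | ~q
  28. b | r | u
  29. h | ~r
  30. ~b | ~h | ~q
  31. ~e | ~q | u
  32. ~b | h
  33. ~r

a=F, e=T, q=F, h=T, v=T, b=F, u=T, r=F, s=T, d=T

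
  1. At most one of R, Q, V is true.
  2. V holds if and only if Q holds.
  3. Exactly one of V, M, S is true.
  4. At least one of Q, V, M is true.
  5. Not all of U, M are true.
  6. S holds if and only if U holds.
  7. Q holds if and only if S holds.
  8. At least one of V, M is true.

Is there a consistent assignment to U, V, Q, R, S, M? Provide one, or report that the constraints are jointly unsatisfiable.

U: False; V: False; Q: False; R: False; S: False; M: True

  (1) {R, Q, V}: 0 true — at most one ✓
  (2) V=F, Q=F — same ✓
  (3) {V, M, S}: 1 true — exactly one ✓
  (4) {Q, V, M}: 1 true — at least one ✓
  (5) {U, M}: 1/2 true — not all ✓
  (6) S=F, U=F — same ✓
  (7) Q=F, S=F — same ✓
  (8) {V, M}: 1 true — at least one ✓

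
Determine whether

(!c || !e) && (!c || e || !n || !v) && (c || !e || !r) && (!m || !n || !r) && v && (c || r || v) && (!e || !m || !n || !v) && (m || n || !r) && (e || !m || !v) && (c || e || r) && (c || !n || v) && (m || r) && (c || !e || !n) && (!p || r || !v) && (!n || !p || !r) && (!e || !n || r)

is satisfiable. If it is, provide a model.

Unit clause (v) forces v = True.
Set m = True.
  then (e || !m || !v) forces e = True.
  then (!c || !e) forces c = False.
  then (c || !e || !r) forces r = False.
  then (!e || !m || !n || !v) forces n = False.
  then (!p || r || !v) forces p = False.
All clauses satisfied.

m: True; v: True; r: False; c: False; e: True; n: False; p: False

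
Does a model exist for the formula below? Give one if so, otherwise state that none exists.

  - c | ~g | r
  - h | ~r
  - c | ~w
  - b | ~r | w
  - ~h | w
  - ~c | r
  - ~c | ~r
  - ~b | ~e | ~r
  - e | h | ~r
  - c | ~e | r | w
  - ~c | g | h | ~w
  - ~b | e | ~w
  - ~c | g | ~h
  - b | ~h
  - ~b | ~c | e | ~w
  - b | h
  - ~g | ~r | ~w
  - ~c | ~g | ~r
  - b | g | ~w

h: False; b: True; g: False; c: False; w: False; e: False; r: False

Try h = True:
  (~h | w) forces w = True.
  (c | ~w) forces c = True.
  (~c | r) forces r = True.
  clause (~c | ~r) is falsified — backtrack.
So h = False.
  then (h | ~r) forces r = False.
  then (~c | r) forces c = False.
  then (b | h) forces b = True.
  then (c | ~g | r) forces g = False.
  then (c | ~w) forces w = False.
  then (c | ~e | r | w) forces e = False.
All clauses satisfied.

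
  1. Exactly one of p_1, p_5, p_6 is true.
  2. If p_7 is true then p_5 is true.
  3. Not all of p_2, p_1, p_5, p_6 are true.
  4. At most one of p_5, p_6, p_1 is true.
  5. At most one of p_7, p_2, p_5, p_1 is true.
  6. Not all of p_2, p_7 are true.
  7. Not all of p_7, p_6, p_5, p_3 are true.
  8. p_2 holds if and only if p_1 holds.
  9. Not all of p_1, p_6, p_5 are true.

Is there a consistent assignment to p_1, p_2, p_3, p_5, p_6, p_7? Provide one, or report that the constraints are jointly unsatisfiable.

p_1 = False, p_2 = False, p_3 = False, p_5 = False, p_6 = True, p_7 = False

  (1) {p_1, p_5, p_6}: 1 true — exactly one ✓
  (2) p_7=F ⇒ p_5: vacuous ✓
  (3) {p_2, p_1, p_5, p_6}: 1/4 true — not all ✓
  (4) {p_5, p_6, p_1}: 1 true — at most one ✓
  (5) {p_7, p_2, p_5, p_1}: 0 true — at most one ✓
  (6) {p_2, p_7}: 0/2 true — not all ✓
  (7) {p_7, p_6, p_5, p_3}: 1/4 true — not all ✓
  (8) p_2=F, p_1=F — same ✓
  (9) {p_1, p_6, p_5}: 1/3 true — not all ✓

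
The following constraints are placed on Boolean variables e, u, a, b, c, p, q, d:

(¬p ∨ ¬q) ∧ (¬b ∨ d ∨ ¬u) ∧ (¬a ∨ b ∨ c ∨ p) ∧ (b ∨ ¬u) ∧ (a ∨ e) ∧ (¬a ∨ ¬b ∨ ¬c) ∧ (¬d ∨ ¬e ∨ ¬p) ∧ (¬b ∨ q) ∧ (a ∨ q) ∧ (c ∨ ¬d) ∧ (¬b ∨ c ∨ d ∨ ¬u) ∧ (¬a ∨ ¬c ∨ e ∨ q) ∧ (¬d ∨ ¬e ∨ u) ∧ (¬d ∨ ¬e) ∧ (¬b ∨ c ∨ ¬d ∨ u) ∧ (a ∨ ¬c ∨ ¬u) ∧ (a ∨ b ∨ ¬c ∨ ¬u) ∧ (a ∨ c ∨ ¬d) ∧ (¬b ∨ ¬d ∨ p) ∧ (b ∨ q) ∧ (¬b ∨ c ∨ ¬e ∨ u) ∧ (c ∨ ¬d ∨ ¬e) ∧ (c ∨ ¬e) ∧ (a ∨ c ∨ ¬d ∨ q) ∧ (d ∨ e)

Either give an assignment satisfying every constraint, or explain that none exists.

e: True; u: False; a: True; b: False; c: True; p: False; q: True; d: False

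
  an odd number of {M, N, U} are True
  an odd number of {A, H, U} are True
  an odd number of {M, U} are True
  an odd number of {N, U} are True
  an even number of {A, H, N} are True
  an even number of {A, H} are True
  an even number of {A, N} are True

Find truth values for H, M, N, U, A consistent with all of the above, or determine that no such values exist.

H=F; M=F; N=F; U=T; A=F

{M, N, U}: 1 true → odd ✓
{A, H, U}: 1 true → odd ✓
{M, U}: 1 true → odd ✓
{N, U}: 1 true → odd ✓
{A, H, N}: 0 true → even ✓
{A, H}: 0 true → even ✓
{A, N}: 0 true → even ✓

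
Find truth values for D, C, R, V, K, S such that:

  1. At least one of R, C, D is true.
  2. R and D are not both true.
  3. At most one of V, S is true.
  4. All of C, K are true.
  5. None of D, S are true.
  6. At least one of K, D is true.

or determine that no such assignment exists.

D = False, C = True, R = False, V = True, K = True, S = False

  (1) {R, C, D}: 1 true — at least one ✓
  (2) R=F, D=F — not both ✓
  (3) {V, S}: 1 true — at most one ✓
  (4) {C, K}: all 2 true ✓
  (5) {D, S}: 0 true — none ✓
  (6) {K, D}: 1 true — at least one ✓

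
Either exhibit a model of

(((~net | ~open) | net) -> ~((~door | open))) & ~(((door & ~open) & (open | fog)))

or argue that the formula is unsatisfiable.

net = True, door = True, fog = False, open = False

  ((~net | ~open) | net) -> ~((~door | open)) = True
    (~net | ~open) | net = True
      ~net | ~open = True
        ~net = False
        ~open = True
    ~((~door | open)) = True
      ~door | open = False
        ~door = False
  ~(((door & ~open) & (open | fog))) = True
    (door & ~open) & (open | fog) = False
      door & ~open = True
        ~open = True
      open | fog = False
Both conjuncts True, so the formula holds.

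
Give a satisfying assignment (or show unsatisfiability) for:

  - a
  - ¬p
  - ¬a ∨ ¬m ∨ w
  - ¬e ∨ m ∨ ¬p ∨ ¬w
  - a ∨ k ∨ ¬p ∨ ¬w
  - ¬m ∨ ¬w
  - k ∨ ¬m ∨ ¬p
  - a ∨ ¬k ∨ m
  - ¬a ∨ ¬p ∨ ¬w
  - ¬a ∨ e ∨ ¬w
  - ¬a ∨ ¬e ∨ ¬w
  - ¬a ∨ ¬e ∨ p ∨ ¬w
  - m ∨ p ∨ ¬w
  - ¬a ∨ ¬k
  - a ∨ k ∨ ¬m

p=F, e=T, m=F, k=F, w=F, a=T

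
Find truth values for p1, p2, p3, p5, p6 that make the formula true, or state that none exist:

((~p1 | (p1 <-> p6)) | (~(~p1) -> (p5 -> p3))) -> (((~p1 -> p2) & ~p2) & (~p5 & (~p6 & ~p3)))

p1 = True, p2 = False, p3 = False, p5 = True, p6 = False

  ((~p1 | (p1 <-> p6)) | (~(~p1) -> (p5 -> p3))) -> (((~p1 -> p2) & ~p2) & (~p5 & (~p6 & ~p3))) = True
    (~p1 | (p1 <-> p6)) | (~(~p1) -> (p5 -> p3)) = False
      ~p1 | (p1 <-> p6) = False
        ~p1 = False
        p1 <-> p6 = False
      ~(~p1) -> (p5 -> p3) = False
        ~(~p1) = True
          ~p1 = False
        p5 -> p3 = False
    ((~p1 -> p2) & ~p2) & (~p5 & (~p6 & ~p3)) = False
      (~p1 -> p2) & ~p2 = True
        ~p1 -> p2 = True
          ~p1 = False
        ~p2 = True
      ~p5 & (~p6 & ~p3) = False
        ~p5 = False
        ~p6 & ~p3 = True
          ~p6 = True
          ~p3 = True
The formula evaluates to True.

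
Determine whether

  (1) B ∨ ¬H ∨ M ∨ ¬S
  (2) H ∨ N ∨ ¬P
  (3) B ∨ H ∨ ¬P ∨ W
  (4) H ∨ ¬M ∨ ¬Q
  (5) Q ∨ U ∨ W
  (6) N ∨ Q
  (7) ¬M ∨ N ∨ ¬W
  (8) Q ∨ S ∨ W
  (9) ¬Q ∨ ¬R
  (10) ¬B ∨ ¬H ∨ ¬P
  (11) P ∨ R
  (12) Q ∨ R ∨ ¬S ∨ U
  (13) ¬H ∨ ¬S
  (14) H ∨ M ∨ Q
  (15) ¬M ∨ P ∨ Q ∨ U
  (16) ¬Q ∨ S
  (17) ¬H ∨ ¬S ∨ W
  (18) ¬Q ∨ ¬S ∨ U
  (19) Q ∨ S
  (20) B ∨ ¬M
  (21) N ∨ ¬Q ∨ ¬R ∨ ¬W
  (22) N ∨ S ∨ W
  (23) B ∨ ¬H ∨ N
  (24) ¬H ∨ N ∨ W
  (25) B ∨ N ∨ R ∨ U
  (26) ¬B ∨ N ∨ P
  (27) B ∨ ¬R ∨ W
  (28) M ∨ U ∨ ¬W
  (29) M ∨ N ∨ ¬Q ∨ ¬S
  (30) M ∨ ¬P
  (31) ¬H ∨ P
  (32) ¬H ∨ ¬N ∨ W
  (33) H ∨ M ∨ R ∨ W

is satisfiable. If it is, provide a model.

R = True; H = False; P = False; U = True; B = True; W = False; S = True; M = True; N = True; Q = False

Set R = True.
  then (¬Q ∨ ¬R) forces Q = False.
  then (Q ∨ S) forces S = True.
  then (N ∨ Q) forces N = True.
  then (¬H ∨ ¬S) forces H = False.
  then (H ∨ M ∨ Q) forces M = True.
  then (B ∨ ¬M) forces B = True.
Set P = False.
  then (¬M ∨ P ∨ Q ∨ U) forces U = True.
Set W = False.
All clauses satisfied.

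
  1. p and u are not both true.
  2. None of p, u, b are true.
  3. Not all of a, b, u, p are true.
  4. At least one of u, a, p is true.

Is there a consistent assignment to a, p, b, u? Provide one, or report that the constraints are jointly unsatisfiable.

a=T; p=F; b=F; u=F

  (1) p=F, u=F — not both ✓
  (2) {p, u, b}: 0 true — none ✓
  (3) {a, b, u, p}: 1/4 true — not all ✓
  (4) {u, a, p}: 1 true — at least one ✓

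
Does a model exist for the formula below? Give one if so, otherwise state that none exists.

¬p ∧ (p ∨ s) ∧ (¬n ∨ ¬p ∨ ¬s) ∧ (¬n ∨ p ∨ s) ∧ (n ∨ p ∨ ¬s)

Unit clause (¬p) forces p = False.
In (p ∨ s) only s is left, so s = True.
In (n ∨ p ∨ ¬s) only n is left, so n = True.
Check each clause:
  (¬p): ¬p holds.
  (p ∨ s): s holds.
  (¬n ∨ ¬p ∨ ¬s): ¬p holds.
  (¬n ∨ p ∨ s): s holds.
  (n ∨ p ∨ ¬s): n holds.
All clauses satisfied.

n=T, s=T, p=F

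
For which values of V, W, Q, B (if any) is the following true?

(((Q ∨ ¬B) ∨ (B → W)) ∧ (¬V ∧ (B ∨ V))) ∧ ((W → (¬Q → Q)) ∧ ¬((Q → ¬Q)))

V = False, W = False, Q = True, B = True

  ((Q ∨ ¬B) ∨ (B → W)) ∧ (¬V ∧ (B ∨ V)) = True
    (Q ∨ ¬B) ∨ (B → W) = True
      Q ∨ ¬B = True
        ¬B = False
      B → W = False
    ¬V ∧ (B ∨ V) = True
      ¬V = True
      B ∨ V = True
  (W → (¬Q → Q)) ∧ ¬((Q → ¬Q)) = True
    W → (¬Q → Q) = True
      ¬Q → Q = True
        ¬Q = False
    ¬((Q → ¬Q)) = True
      Q → ¬Q = False
        ¬Q = False
Both conjuncts True, so the formula holds.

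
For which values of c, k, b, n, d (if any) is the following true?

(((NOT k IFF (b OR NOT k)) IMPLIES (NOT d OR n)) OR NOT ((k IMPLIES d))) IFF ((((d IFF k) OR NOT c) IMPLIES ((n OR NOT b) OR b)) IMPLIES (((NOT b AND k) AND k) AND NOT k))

c=F; k=T; b=F; n=F; d=T

  (((NOT k IFF (b OR NOT k)) IMPLIES (NOT d OR n)) OR NOT ((k IMPLIES d))) IFF ((((d IFF k) OR NOT c) IMPLIES ((n OR NOT b) OR b)) IMPLIES (((NOT b AND k) AND k) AND NOT k)) = True
    ((NOT k IFF (b OR NOT k)) IMPLIES (NOT d OR n)) OR NOT ((k IMPLIES d)) = False
      (NOT k IFF (b OR NOT k)) IMPLIES (NOT d OR n) = False
        NOT k IFF (b OR NOT k) = True
          NOT k = False
          b OR NOT k = False
            NOT k = False
        NOT d OR n = False
          NOT d = False
      NOT ((k IMPLIES d)) = False
        k IMPLIES d = True
    (((d IFF k) OR NOT c) IMPLIES ((n OR NOT b) OR b)) IMPLIES (((NOT b AND k) AND k) AND NOT k) = False
      ((d IFF k) OR NOT c) IMPLIES ((n OR NOT b) OR b) = True
        (d IFF k) OR NOT c = True
          d IFF k = True
          NOT c = True
        (n OR NOT b) OR b = True
          n OR NOT b = True
            NOT b = True
      ((NOT b AND k) AND k) AND NOT k = False
        (NOT b AND k) AND k = True
          NOT b AND k = True
            NOT b = True
        NOT k = False
The formula evaluates to True.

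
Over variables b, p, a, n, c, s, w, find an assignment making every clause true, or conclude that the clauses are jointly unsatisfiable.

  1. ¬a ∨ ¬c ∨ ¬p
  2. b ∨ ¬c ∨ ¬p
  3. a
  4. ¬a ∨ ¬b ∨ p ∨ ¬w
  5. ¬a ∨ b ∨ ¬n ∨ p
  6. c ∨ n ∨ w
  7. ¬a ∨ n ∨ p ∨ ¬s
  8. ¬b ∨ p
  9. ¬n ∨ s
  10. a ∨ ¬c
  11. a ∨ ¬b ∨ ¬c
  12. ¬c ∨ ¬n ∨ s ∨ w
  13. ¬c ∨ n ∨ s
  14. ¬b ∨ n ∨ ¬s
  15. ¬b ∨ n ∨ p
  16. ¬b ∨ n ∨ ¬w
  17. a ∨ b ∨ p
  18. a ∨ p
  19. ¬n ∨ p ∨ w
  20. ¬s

b = False, p = False, a = True, n = False, c = False, s = False, w = True

Unit clause (a) forces a = True.
Unit clause (¬s) forces s = False.
In (¬n ∨ s) only ¬n is left, so n = False.
In (¬c ∨ n ∨ s) only ¬c is left, so c = False.
In (c ∨ n ∨ w) only w is left, so w = True.
In (¬b ∨ n ∨ ¬w) only ¬b is left, so b = False.
Set p = False.
All clauses satisfied.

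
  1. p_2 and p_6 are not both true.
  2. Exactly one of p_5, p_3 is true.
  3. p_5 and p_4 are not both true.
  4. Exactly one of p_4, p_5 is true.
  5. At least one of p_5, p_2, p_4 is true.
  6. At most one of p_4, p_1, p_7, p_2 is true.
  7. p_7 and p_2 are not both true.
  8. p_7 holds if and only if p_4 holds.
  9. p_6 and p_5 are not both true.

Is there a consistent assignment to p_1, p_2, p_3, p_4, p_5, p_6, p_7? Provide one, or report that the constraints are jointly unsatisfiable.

p_1 = True; p_2 = False; p_3 = False; p_4 = False; p_5 = True; p_6 = False; p_7 = False

  (1) p_2=F, p_6=F — not both ✓
  (2) {p_5, p_3}: 1 true — exactly one ✓
  (3) p_5=T, p_4=F — not both ✓
  (4) {p_4, p_5}: 1 true — exactly one ✓
  (5) {p_5, p_2, p_4}: 1 true — at least one ✓
  (6) {p_4, p_1, p_7, p_2}: 1 true — at most one ✓
  (7) p_7=F, p_2=F — not both ✓
  (8) p_7=F, p_4=F — same ✓
  (9) p_6=F, p_5=T — not both ✓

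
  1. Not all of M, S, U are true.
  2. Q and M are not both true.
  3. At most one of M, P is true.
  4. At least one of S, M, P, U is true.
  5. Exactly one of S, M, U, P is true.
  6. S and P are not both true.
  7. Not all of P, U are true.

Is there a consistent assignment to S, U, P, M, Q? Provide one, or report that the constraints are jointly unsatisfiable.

S = True; U = False; P = False; M = False; Q = True

  (1) {M, S, U}: 1/3 true — not all ✓
  (2) Q=T, M=F — not both ✓
  (3) {M, P}: 0 true — at most one ✓
  (4) {S, M, P, U}: 1 true — at least one ✓
  (5) {S, M, U, P}: 1 true — exactly one ✓
  (6) S=T, P=F — not both ✓
  (7) {P, U}: 0/2 true — not all ✓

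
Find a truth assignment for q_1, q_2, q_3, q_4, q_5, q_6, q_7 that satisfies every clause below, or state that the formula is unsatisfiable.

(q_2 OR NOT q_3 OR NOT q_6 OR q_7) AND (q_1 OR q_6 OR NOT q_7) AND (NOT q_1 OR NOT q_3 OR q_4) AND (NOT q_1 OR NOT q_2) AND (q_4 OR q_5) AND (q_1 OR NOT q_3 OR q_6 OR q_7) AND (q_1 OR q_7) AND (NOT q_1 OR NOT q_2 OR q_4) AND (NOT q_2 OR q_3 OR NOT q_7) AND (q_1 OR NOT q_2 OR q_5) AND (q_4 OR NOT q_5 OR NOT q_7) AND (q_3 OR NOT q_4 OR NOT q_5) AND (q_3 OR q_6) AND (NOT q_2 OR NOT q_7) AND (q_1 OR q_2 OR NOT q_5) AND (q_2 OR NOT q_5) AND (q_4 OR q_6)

q_1 = True; q_2 = False; q_3 = False; q_4 = True; q_5 = False; q_6 = True; q_7 = False

Set q_1 = True.
  then (NOT q_1 OR NOT q_2) forces q_2 = False.
  then (q_2 OR NOT q_5) forces q_5 = False.
  then (q_4 OR q_5) forces q_4 = True.
Set q_3 = False.
  then (q_3 OR q_6) forces q_6 = True.
Set q_7 = False.
All clauses satisfied.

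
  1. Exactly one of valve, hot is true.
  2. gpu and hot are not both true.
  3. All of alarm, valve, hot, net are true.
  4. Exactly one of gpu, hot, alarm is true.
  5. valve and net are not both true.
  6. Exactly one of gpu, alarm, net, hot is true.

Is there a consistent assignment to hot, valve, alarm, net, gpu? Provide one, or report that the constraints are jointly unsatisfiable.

Case net = True:
  (3) forces alarm = True.
  Constraint (6) is violated (alarm=T, net=T) — contradiction.
Case net = False:
  Constraint (3) is violated (net=F) — contradiction.
Both cases fail — unsatisfiable.

Unsatisfiable — no assignment works.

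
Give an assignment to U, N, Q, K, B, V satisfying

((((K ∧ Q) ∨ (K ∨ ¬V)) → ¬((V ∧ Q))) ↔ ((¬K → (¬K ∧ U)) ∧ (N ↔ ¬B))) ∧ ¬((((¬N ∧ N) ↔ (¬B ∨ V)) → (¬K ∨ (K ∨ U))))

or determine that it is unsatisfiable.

The conjunct ¬((((¬N ∧ N) ↔ (¬B ∨ V)) → (¬K ∨ (K ∨ U)))) is unsatisfiable on its own:
  K = True: this becomes ¬((((¬N ∧ N) ↔ (¬B ∨ V)) → True)) = False.
  K = False: this becomes ¬((((¬N ∧ N) ↔ (¬B ∨ V)) → True)) = False.
So the whole conjunction is unsatisfiable.

The formula is unsatisfiable.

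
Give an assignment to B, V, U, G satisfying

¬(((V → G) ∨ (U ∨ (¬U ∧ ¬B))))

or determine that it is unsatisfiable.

B = True, V = True, U = False, G = False

  ¬(((V → G) ∨ (U ∨ (¬U ∧ ¬B)))) = True
    (V → G) ∨ (U ∨ (¬U ∧ ¬B)) = False
      V → G = False
      U ∨ (¬U ∧ ¬B) = False
        ¬U ∧ ¬B = False
          ¬U = True
          ¬B = False
The formula evaluates to True.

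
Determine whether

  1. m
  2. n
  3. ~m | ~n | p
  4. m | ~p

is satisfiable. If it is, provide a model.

n = True; p = True; m = True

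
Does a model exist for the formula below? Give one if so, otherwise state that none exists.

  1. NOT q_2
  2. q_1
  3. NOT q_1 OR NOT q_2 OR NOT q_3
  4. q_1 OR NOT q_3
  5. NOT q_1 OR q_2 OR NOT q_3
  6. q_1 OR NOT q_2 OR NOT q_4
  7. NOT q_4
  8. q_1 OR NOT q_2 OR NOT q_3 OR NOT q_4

Unit clause (NOT q_2) forces q_2 = False.
Unit clause (q_1) forces q_1 = True.
In (NOT q_1 OR q_2 OR NOT q_3) only NOT q_3 is left, so q_3 = False.
Unit clause (NOT q_4) forces q_4 = False.
All clauses satisfied.

q_1 = True; q_2 = False; q_3 = False; q_4 = False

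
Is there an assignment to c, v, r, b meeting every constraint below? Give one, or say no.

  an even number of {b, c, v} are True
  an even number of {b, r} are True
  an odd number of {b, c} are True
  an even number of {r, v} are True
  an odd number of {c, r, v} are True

No satisfying assignment exists.

Adding constraints 1, 2, 5 mod 2: every variable appears an even number of times on the left, so the left side is 0.
But the right sides sum to 1 (mod 2). 0 ≠ 1 — the system is inconsistent.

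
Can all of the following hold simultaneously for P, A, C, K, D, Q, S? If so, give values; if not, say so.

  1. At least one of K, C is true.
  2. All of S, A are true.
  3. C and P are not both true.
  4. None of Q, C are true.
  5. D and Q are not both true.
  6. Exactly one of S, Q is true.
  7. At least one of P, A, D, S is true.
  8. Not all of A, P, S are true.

P=F, A=T, C=F, K=T, D=F, Q=F, S=T

  (1) {K, C}: 1 true — at least one ✓
  (2) {S, A}: all 2 true ✓
  (3) C=F, P=F — not both ✓
  (4) {Q, C}: 0 true — none ✓
  (5) D=F, Q=F — not both ✓
  (6) {S, Q}: 1 true — exactly one ✓
  (7) {P, A, D, S}: 2 true — at least one ✓
  (8) {A, P, S}: 2/3 true — not all ✓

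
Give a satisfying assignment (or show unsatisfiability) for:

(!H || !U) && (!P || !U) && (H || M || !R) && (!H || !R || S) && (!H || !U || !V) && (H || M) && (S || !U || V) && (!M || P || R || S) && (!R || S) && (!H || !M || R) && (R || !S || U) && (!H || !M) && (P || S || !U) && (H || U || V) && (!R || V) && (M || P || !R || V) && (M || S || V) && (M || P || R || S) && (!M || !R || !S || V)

Set H = False.
  then (H || M) forces M = True.
Set V = True.
Set S = True.
Set P = False.
Set U = False.
  then (R || !S || U) forces R = True.
All clauses satisfied.

H: False; V: True; S: True; P: False; U: False; R: True; M: True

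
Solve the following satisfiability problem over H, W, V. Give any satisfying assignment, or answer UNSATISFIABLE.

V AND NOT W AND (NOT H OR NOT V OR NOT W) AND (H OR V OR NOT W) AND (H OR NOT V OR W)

H = True, W = False, V = True

Unit clause (V) forces V = True.
Unit clause (NOT W) forces W = False.
In (H OR NOT V OR W) only H is left, so H = True.
Check each clause:
  (V): V holds.
  (NOT W): NOT W holds.
  (NOT H OR NOT V OR NOT W): NOT W holds.
  (H OR V OR NOT W): H holds.
  (H OR NOT V OR W): H holds.
All clauses satisfied.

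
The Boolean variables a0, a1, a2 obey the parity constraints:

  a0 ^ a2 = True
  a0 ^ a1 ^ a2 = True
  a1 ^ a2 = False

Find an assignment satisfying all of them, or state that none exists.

a0 = True, a1 = False, a2 = False

a0 ^ a2 = T ^ F = True ✓
a0 ^ a1 ^ a2 = T ^ F ^ F = True ✓
a1 ^ a2 = F ^ F = False ✓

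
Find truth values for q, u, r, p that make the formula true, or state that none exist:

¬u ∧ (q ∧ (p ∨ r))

q = True, u = False, r = False, p = True

  ¬u = True
  q ∧ (p ∨ r) = True
    p ∨ r = True
Both conjuncts True, so the formula holds.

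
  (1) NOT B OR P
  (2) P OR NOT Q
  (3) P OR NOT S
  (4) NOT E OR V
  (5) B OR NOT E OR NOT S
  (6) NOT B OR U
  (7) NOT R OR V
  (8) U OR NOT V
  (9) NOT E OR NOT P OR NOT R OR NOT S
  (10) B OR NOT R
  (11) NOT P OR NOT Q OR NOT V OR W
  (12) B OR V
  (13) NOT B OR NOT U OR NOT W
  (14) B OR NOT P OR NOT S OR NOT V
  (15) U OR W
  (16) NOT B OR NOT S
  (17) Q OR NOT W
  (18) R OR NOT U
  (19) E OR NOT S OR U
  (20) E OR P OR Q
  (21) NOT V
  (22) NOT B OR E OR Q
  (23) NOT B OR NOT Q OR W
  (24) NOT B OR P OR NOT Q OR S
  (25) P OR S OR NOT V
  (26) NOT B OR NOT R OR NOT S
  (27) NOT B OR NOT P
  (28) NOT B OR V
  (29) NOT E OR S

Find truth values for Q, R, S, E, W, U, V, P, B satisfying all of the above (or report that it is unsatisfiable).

Case V = True:
  Clause (NOT V) is falsified — contradiction.
Case V = False:
  (NOT E OR V) forces E = False.
  (NOT R OR V) forces R = False.
  (B OR V) forces B = True.
  Clause (NOT B OR V) is falsified — contradiction.
Both cases fail, so the formula is unsatisfiable.

UNSATISFIABLE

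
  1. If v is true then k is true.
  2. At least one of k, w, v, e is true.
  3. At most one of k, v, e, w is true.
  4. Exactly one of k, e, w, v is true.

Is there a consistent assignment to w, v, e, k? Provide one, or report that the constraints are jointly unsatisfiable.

w = False, v = False, e = True, k = False

  (1) v=F ⇒ k: vacuous ✓
  (2) {k, w, v, e}: 1 true — at least one ✓
  (3) {k, v, e, w}: 1 true — at most one ✓
  (4) {k, e, w, v}: 1 true — exactly one ✓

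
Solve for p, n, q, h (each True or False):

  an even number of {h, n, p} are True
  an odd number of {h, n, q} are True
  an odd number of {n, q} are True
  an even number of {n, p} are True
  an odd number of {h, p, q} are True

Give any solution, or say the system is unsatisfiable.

p: True, n: True, q: False, h: False

{h, n, p}: 2 true → even ✓
{h, n, q}: 1 true → odd ✓
{n, q}: 1 true → odd ✓
{n, p}: 2 true → even ✓
{h, p, q}: 1 true → odd ✓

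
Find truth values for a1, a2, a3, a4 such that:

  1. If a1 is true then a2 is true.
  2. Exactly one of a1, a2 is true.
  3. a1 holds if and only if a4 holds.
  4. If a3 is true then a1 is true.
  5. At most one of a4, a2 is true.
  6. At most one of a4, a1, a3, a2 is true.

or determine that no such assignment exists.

a1=F; a2=T; a3=F; a4=F

  (1) a1=F ⇒ a2: vacuous ✓
  (2) {a1, a2}: 1 true — exactly one ✓
  (3) a1=F, a4=F — same ✓
  (4) a3=F ⇒ a1: vacuous ✓
  (5) {a4, a2}: 1 true — at most one ✓
  (6) {a4, a1, a3, a2}: 1 true — at most one ✓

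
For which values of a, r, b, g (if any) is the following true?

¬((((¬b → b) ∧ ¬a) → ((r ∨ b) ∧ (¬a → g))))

a = False, r = True, b = True, g = False

  ¬((((¬b → b) ∧ ¬a) → ((r ∨ b) ∧ (¬a → g)))) = True
    ((¬b → b) ∧ ¬a) → ((r ∨ b) ∧ (¬a → g)) = False
      (¬b → b) ∧ ¬a = True
        ¬b → b = True
          ¬b = False
        ¬a = True
      (r ∨ b) ∧ (¬a → g) = False
        r ∨ b = True
        ¬a → g = False
          ¬a = True
The formula evaluates to True.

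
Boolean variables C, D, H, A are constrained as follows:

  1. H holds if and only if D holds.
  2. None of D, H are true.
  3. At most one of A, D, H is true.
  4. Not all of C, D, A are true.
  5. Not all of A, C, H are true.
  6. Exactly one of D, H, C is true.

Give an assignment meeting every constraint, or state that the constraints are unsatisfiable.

C = True, D = False, H = False, A = True

  (1) H=F, D=F — same ✓
  (2) {D, H}: 0 true — none ✓
  (3) {A, D, H}: 1 true — at most one ✓
  (4) {C, D, A}: 2/3 true — not all ✓
  (5) {A, C, H}: 2/3 true — not all ✓
  (6) {D, H, C}: 1 true — exactly one ✓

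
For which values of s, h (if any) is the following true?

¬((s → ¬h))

s = True, h = True

  ¬((s → ¬h)) = True
    s → ¬h = False
      ¬h = False
The formula evaluates to True.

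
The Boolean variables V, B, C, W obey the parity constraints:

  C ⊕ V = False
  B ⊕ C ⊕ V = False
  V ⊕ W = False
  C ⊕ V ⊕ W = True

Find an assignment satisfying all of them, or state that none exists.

V=T; B=F; C=T; W=T

C ⊕ V = T ⊕ T = False ✓
B ⊕ C ⊕ V = F ⊕ T ⊕ T = False ✓
V ⊕ W = T ⊕ T = False ✓
C ⊕ V ⊕ W = T ⊕ T ⊕ T = True ✓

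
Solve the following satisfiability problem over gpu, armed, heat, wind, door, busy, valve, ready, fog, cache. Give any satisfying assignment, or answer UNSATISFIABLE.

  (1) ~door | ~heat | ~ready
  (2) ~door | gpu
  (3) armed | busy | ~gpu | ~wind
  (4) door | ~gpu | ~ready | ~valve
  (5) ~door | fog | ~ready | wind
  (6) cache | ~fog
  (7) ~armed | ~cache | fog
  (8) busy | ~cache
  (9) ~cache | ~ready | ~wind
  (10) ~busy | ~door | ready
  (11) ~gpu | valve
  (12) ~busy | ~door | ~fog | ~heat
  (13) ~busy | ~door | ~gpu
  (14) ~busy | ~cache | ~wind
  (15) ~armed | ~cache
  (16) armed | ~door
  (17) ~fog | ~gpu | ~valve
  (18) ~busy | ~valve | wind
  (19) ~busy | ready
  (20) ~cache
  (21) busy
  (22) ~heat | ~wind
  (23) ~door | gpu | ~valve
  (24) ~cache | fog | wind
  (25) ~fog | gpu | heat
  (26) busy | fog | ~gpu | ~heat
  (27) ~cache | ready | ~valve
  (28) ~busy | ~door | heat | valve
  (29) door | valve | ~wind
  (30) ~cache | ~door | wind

gpu=F, armed=T, heat=T, wind=F, door=F, busy=T, valve=F, ready=T, fog=F, cache=F

Unit clause (~cache) forces cache = False.
Unit clause (busy) forces busy = True.
In (cache | ~fog) only ~fog is left, so fog = False.
In (~busy | ready) only ready is left, so ready = True.
Try gpu = True:
  (~gpu | valve) forces valve = True.
  (door | ~gpu | ~ready | ~valve) forces door = True.
  clause (~busy | ~door | ~gpu) is falsified — backtrack.
So gpu = False.
  then (~door | gpu) forces door = False.
Set armed = True.
Set heat = True.
  then (~heat | ~wind) forces wind = False.
  then (~busy | ~valve | wind) forces valve = False.
All clauses satisfied.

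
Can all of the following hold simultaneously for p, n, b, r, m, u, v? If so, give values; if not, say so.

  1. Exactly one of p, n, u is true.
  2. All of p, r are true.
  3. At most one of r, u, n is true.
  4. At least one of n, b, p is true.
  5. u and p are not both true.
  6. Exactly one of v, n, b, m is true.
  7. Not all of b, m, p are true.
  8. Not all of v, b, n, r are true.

p=T, n=F, b=F, r=T, m=T, u=F, v=F

  (1) {p, n, u}: 1 true — exactly one ✓
  (2) {p, r}: all 2 true ✓
  (3) {r, u, n}: 1 true — at most one ✓
  (4) {n, b, p}: 1 true — at least one ✓
  (5) u=F, p=T — not both ✓
  (6) {v, n, b, m}: 1 true — exactly one ✓
  (7) {b, m, p}: 2/3 true — not all ✓
  (8) {v, b, n, r}: 1/4 true — not all ✓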